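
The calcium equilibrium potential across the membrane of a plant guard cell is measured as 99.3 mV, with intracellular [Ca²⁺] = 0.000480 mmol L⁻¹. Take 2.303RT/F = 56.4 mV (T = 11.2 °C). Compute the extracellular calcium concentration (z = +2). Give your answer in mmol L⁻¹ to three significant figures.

Nernst: E = (56.4/2) · log₁₀([out]/[in]), so log₁₀([out]/[in]) = 99.3 × 2 / 56.4 = 3.5213.
[out]/[in] = 10^(3.5213) = 3321.
[out] = 3321 × 0.000480 = 1.594 mmol L⁻¹.

1.59 mmol L⁻¹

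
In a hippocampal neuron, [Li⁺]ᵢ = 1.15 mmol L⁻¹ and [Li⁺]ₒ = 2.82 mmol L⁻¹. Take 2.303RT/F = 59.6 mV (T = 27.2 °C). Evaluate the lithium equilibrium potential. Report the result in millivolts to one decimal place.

E = (59.6/z) · log₁₀([Li⁺]_out/[Li⁺]_in) with z = +1.
= (59.6/1) · log₁₀(2.82/1.15) = 59.60 · log₁₀(2.452)
= 59.60 · (0.3896) = 23.22 mV

23.2 mV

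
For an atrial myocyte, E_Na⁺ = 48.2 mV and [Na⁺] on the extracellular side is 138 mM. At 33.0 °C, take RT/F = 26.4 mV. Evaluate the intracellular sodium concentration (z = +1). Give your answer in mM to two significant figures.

22 mM

Nernst: E = (26.4/1) · ln([out]/[in]), so ln([out]/[in]) = 48.2 × 1 / 26.4 = 1.8258.
[out]/[in] = e^(1.8258) = 6.207.
[in] = 138 / 6.207 = 22.23 mM.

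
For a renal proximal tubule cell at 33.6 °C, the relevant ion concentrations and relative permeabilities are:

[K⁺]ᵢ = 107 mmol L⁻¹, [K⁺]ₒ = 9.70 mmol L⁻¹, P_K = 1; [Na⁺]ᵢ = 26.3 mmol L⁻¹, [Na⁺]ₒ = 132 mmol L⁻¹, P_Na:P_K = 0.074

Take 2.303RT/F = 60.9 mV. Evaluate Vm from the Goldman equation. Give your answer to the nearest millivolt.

Vm = 60.9 · log₁₀[(Σ P·[cation]ₒ + Σ P·[anion]ᵢ) / (Σ P·[cation]ᵢ + Σ P·[anion]ₒ)]
Numerator = 1×9.70 + 0.074×132 = 19.47
Denominator = 1×107 + 0.074×26.3 = 108.9
Vm = 60.9 · log₁₀(0.17869) = 60.9 × (-0.7479) = -45.55 mV

-46 mV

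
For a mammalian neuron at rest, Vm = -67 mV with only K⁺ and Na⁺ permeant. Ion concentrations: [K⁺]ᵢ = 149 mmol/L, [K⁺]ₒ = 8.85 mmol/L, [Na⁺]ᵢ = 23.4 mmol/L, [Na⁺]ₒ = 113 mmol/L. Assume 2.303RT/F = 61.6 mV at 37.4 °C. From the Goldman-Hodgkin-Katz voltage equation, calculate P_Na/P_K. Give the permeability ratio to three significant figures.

Let α = P_Na/P_K. GHK: Vm = 61.6·log₁₀[(Kₒ + α·Naₒ)/(Kᵢ + α·Naᵢ)].
10^(Vm/61.6) = 10^(-67.0/61.6) = 0.081722
So 0.081722·(Kᵢ + α·Naᵢ) = Kₒ + α·Naₒ → α = (0.081722·149.0 − 8.85) / (113.0 − 0.081722·23.4)
α = (12.18 − 8.85) / (113.0 − 1.912) = 3.327/111.1 = 0.02995

0.0299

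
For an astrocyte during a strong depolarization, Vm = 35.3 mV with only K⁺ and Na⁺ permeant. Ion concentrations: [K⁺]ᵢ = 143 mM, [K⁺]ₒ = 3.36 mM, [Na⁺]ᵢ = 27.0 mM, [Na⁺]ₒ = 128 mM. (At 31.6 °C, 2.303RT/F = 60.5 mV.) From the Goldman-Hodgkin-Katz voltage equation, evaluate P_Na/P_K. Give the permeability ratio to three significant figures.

Let α = P_Na/P_K. GHK: Vm = 60.5·log₁₀[(Kₒ + α·Naₒ)/(Kᵢ + α·Naᵢ)].
10^(Vm/60.5) = 10^(35.3/60.5) = 3.8324
So 3.8324·(Kᵢ + α·Naᵢ) = Kₒ + α·Naₒ → α = (3.8324·143.0 − 3.36) / (128.0 − 3.8324·27.0)
α = (548 − 3.36) / (128.0 − 103.5) = 544.7/24.53 = 22.21

22.2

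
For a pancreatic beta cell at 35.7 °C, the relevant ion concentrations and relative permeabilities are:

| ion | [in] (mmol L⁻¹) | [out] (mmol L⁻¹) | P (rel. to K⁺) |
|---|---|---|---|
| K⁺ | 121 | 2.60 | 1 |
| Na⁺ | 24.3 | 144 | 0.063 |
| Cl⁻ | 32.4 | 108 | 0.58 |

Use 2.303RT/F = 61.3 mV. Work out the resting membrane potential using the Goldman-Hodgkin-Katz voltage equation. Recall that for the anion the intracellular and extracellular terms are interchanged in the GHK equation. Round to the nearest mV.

-48 mV

Vm = 61.3 · log₁₀[(Σ P·[cation]ₒ + Σ P·[anion]ᵢ) / (Σ P·[cation]ᵢ + Σ P·[anion]ₒ)]
Numerator = 1×2.60 + 0.063×144 + 0.58×32.4 = 30.46
Denominator = 1×121 + 0.063×24.3 + 0.58×108 = 185.2
Vm = 61.3 · log₁₀(0.16452) = 61.3 × (-0.7838) = -48.05 mV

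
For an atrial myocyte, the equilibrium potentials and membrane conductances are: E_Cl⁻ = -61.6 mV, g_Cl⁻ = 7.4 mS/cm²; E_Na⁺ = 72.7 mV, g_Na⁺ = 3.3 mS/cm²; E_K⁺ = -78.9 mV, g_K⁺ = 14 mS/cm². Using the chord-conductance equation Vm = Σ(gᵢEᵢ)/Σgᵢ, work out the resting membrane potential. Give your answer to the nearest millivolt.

Σ gᵢEᵢ = 7.4·(-61.6) + 3.3·(72.7) + 14·(-78.9) = -1320.53
Σ gᵢ = 7.4 + 3.3 + 14 = 24.7
Vm = -1320.53 / 24.7 = -53.46 mV

-53 mV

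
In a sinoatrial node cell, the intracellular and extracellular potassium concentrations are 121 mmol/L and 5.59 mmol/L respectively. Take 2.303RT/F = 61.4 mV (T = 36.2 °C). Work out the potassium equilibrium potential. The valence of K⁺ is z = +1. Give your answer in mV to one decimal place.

-82.0 mV

E = (61.4/z) · log₁₀([K⁺]_out/[K⁺]_in) with z = +1.
= (61.4/1) · log₁₀(5.59/121) = 61.40 · log₁₀(0.0462)
= 61.40 · (-1.3354) = -81.99 mV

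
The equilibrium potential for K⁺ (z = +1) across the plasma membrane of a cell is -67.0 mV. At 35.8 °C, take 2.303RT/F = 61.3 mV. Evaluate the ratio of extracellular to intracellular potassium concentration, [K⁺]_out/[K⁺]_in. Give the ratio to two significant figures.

log₁₀([out]/[in]) = E·z/(61.3) = -67.0 × 1 / 61.3 = -1.0930
[out]/[in] = 10^(-1.0930) = 0.08073

0.081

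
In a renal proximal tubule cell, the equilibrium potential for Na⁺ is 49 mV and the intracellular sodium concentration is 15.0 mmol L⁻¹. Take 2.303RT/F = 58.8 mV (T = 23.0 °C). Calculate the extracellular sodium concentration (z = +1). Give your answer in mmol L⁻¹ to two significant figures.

100 mmol L⁻¹

Nernst: E = (58.8/1) · log₁₀([out]/[in]), so log₁₀([out]/[in]) = 49.0 × 1 / 58.8 = 0.8333.
[out]/[in] = 10^(0.8333) = 6.813.
[out] = 6.813 × 15.0 = 102.2 mmol L⁻¹.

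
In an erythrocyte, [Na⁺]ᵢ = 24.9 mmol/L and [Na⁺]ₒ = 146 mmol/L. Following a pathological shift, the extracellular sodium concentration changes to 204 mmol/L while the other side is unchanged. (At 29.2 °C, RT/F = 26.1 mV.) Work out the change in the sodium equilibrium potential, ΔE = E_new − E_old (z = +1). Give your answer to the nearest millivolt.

9 mV

E_old = (26.1/1)·ln(146/24.9) = 46.16 mV
E_new = (26.1/1)·ln(204/24.9) = 54.89 mV
ΔE = 54.89 − (46.16) = 8.73 mV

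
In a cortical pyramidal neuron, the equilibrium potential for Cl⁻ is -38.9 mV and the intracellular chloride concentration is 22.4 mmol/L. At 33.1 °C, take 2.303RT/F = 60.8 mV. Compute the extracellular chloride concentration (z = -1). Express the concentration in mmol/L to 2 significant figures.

98 mmol/L

Nernst: E = (60.8/-1) · log₁₀([out]/[in]), so log₁₀([out]/[in]) = -38.9 × -1 / 60.8 = 0.6398.
[out]/[in] = 10^(0.6398) = 4.363.
[out] = 4.363 × 22.4 = 97.74 mmol/L.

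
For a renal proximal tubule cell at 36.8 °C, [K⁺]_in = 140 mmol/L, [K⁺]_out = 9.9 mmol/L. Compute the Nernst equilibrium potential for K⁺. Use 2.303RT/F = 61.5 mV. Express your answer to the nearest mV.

E = (61.5/z) · log₁₀([K⁺]_out/[K⁺]_in) with z = +1.
= (61.5/1) · log₁₀(9.9/140) = 61.50 · log₁₀(0.07071)
= 61.50 · (-1.1505) = -70.76 mV

-71 mV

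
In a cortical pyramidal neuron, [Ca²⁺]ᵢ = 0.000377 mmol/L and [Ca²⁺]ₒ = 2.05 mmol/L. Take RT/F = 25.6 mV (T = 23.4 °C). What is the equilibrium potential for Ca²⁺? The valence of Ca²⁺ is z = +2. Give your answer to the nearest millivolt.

110 mV

E = (25.6/z) · ln([Ca²⁺]_out/[Ca²⁺]_in) with z = +2.
= (25.6/2) · ln(2.05/0.000377) = 12.80 · ln(5438)
= 12.80 · (8.6011) = 110.09 mV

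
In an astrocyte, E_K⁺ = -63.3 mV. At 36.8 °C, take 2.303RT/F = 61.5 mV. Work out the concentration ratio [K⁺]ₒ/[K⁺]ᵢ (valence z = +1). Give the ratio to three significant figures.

0.0935

log₁₀([out]/[in]) = E·z/(61.5) = -63.3 × 1 / 61.5 = -1.0293
[out]/[in] = 10^(-1.0293) = 0.09348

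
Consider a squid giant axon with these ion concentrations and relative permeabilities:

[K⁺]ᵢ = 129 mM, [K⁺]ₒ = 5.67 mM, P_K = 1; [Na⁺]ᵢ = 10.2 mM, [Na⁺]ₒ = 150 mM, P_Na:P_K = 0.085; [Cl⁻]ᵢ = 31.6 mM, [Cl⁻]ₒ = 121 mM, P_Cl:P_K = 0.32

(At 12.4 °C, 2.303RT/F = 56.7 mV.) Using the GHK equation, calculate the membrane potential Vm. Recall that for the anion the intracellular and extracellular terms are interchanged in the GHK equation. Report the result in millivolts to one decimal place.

-43.7 mV

Vm = 56.7 · log₁₀[(Σ P·[cation]ₒ + Σ P·[anion]ᵢ) / (Σ P·[cation]ᵢ + Σ P·[anion]ₒ)]
Numerator = 1×5.67 + 0.085×150 + 0.32×31.6 = 28.53
Denominator = 1×129 + 0.085×10.2 + 0.32×121 = 168.6
Vm = 56.7 · log₁₀(0.16924) = 56.7 × (-0.7715) = -43.74 mV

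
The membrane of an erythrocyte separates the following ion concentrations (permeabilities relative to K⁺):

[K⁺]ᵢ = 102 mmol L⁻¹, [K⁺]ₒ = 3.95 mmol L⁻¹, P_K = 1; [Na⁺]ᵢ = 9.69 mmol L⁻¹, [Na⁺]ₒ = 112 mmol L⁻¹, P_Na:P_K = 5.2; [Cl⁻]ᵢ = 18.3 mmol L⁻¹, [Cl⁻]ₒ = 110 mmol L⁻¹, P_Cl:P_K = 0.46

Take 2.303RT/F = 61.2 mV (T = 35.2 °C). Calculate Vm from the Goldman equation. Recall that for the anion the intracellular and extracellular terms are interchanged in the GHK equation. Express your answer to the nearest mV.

Vm = 61.2 · log₁₀[(Σ P·[cation]ₒ + Σ P·[anion]ᵢ) / (Σ P·[cation]ᵢ + Σ P·[anion]ₒ)]
Numerator = 1×3.95 + 5.2×112 + 0.46×18.3 = 594.8
Denominator = 1×102 + 5.2×9.69 + 0.46×110 = 203
Vm = 61.2 · log₁₀(2.9301) = 61.2 × (0.4669) = 28.57 mV

29 mV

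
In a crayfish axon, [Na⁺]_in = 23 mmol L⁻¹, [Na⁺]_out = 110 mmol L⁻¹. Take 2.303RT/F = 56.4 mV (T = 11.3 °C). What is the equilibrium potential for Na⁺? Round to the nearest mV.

E = (56.4/z) · log₁₀([Na⁺]_out/[Na⁺]_in) with z = +1.
= (56.4/1) · log₁₀(110/23) = 56.40 · log₁₀(4.783)
= 56.40 · (0.6797) = 38.33 mV

38 mV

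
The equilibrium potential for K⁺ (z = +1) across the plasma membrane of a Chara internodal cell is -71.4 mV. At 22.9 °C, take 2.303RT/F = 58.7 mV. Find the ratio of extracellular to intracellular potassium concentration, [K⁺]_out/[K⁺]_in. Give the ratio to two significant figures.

0.061

log₁₀([out]/[in]) = E·z/(58.7) = -71.4 × 1 / 58.7 = -1.2164
[out]/[in] = 10^(-1.2164) = 0.06076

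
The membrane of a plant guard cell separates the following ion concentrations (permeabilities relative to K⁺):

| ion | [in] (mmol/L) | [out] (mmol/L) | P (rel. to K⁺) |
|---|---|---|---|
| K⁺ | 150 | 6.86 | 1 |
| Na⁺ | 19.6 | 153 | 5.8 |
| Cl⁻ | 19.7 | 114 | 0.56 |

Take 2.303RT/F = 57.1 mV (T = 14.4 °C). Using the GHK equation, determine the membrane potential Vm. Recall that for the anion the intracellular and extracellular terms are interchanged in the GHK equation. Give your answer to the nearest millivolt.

Vm = 57.1 · log₁₀[(Σ P·[cation]ₒ + Σ P·[anion]ᵢ) / (Σ P·[cation]ᵢ + Σ P·[anion]ₒ)]
Numerator = 1×6.86 + 5.8×153 + 0.56×19.7 = 905.3
Denominator = 1×150 + 5.8×19.6 + 0.56×114 = 327.5
Vm = 57.1 · log₁₀(2.7641) = 57.1 × (0.4416) = 25.21 mV

25 mV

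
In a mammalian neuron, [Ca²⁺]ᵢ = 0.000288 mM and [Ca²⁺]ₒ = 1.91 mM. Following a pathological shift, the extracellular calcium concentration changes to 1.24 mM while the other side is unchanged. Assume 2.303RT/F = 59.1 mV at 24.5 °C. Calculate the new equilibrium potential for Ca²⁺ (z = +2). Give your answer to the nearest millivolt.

After the shift: [Ca²⁺]_out = 1.24, [Ca²⁺]_in = 0.000288 mM.
E_new = (59.1/2)·log₁₀(1.24/0.000288) = 29.55 · (3.6340) = 107.39 mV

107 mV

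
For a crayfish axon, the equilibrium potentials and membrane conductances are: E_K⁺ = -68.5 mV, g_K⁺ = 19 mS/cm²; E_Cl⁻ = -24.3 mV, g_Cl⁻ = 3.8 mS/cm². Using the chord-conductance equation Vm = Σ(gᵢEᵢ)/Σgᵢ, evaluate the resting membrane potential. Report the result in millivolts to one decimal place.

-61.1 mV

Σ gᵢEᵢ = 19·(-68.5) + 3.8·(-24.3) = -1393.84
Σ gᵢ = 19 + 3.8 = 22.8
Vm = -1393.84 / 22.8 = -61.13 mV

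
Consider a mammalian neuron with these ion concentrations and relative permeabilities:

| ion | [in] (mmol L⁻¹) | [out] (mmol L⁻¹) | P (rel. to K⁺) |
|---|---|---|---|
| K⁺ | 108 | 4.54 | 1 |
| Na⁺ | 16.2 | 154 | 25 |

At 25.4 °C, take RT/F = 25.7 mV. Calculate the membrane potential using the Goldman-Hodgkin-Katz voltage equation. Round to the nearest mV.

52 mV

Vm = 25.7 · ln[(Σ P·[cation]ₒ + Σ P·[anion]ᵢ) / (Σ P·[cation]ᵢ + Σ P·[anion]ₒ)]
Numerator = 1×4.54 + 25×154 = 3855
Denominator = 1×108 + 25×16.2 = 513
Vm = 25.7 · ln(7.5137) = 25.7 × (2.0167) = 51.83 mV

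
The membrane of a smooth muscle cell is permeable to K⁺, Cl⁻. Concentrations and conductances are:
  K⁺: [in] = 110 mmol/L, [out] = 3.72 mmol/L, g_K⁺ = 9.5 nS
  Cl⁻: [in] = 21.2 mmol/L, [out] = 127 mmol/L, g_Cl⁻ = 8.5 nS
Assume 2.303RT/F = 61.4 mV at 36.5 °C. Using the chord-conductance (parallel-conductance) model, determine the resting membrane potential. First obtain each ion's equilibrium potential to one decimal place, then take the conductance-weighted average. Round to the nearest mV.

-70 mV

E_K⁺ = (61.4/1)·log₁₀(3.72/110) = -90.3 mV
E_Cl⁻ = (61.4/-1)·log₁₀(127/21.2) = -47.7 mV
Vm = (Σ gᵢEᵢ)/(Σ gᵢ) = (9.5·-90.3 + 8.5·-47.7) / (9.5 + 8.5)
= -1263.30 / 18 = -70.18 mV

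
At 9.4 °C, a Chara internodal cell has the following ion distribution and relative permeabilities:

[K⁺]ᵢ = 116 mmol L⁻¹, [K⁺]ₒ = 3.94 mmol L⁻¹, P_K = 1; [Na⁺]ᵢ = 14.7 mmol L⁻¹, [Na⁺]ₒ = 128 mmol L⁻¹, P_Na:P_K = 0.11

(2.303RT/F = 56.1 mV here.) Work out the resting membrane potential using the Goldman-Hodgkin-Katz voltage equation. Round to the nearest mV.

Vm = 56.1 · log₁₀[(Σ P·[cation]ₒ + Σ P·[anion]ᵢ) / (Σ P·[cation]ᵢ + Σ P·[anion]ₒ)]
Numerator = 1×3.94 + 0.11×128 = 18.02
Denominator = 1×116 + 0.11×14.7 = 117.6
Vm = 56.1 · log₁₀(0.15321) = 56.1 × (-0.8147) = -45.71 mV

-46 mV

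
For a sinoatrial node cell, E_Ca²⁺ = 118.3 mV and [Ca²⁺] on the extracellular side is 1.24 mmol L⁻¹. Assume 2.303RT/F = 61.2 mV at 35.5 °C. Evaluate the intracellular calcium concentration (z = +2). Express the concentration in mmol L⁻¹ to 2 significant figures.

Nernst: E = (61.2/2) · log₁₀([out]/[in]), so log₁₀([out]/[in]) = 118.3 × 2 / 61.2 = 3.8660.
[out]/[in] = 10^(3.8660) = 7345.
[in] = 1.24 / 7345 = 0.0001688 mmol L⁻¹.

0.00017 mmol L⁻¹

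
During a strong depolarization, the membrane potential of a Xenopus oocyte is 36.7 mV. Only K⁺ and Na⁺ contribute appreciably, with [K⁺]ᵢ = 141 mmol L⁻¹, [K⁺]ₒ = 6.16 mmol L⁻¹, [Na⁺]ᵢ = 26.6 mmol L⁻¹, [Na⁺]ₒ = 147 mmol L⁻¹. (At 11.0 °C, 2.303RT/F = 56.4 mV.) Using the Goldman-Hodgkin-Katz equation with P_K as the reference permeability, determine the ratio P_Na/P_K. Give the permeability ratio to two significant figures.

Let α = P_Na/P_K. GHK: Vm = 56.4·log₁₀[(Kₒ + α·Naₒ)/(Kᵢ + α·Naᵢ)].
10^(Vm/56.4) = 10^(36.7/56.4) = 4.4741
So 4.4741·(Kᵢ + α·Naᵢ) = Kₒ + α·Naₒ → α = (4.4741·141.0 − 6.16) / (147.0 − 4.4741·26.6)
α = (630.9 − 6.16) / (147.0 − 119) = 624.7/27.99 = 22.32

22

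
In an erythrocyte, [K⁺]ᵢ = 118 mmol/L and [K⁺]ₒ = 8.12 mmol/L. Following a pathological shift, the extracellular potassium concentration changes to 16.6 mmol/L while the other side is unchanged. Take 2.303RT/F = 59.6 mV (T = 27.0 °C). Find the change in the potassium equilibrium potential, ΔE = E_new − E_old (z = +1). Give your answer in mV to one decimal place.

E_old = (59.6/1)·log₁₀(8.12/118) = -69.27 mV
E_new = (59.6/1)·log₁₀(16.6/118) = -50.77 mV
ΔE = -50.77 − (-69.27) = 18.51 mV

18.5 mV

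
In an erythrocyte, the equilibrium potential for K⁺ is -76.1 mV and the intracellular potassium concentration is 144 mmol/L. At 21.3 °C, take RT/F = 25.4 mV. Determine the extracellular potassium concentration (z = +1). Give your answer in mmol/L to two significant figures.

Nernst: E = (25.4/1) · ln([out]/[in]), so ln([out]/[in]) = -76.1 × 1 / 25.4 = -2.9961.
[out]/[in] = e^(-2.9961) = 0.04998.
[out] = 0.04998 × 144 = 7.198 mmol/L.

7.2 mmol/L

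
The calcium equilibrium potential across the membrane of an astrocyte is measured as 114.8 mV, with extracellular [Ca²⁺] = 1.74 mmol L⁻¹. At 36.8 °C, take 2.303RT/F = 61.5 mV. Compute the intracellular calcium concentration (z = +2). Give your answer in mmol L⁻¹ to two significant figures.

0.00032 mmol L⁻¹

Nernst: E = (61.5/2) · log₁₀([out]/[in]), so log₁₀([out]/[in]) = 114.8 × 2 / 61.5 = 3.7333.
[out]/[in] = 10^(3.7333) = 5412.
[in] = 1.74 / 5412 = 0.0003215 mmol L⁻¹.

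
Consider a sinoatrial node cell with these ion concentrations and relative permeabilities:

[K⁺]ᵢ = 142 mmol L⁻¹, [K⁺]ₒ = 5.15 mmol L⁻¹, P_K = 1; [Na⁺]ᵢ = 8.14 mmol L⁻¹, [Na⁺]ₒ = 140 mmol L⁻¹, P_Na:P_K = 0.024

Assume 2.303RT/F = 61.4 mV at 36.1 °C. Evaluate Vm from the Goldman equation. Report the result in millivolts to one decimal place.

Vm = 61.4 · log₁₀[(Σ P·[cation]ₒ + Σ P·[anion]ᵢ) / (Σ P·[cation]ᵢ + Σ P·[anion]ₒ)]
Numerator = 1×5.15 + 0.024×140 = 8.51
Denominator = 1×142 + 0.024×8.14 = 142.2
Vm = 61.4 · log₁₀(0.059847) = 61.4 × (-1.2230) = -75.09 mV

-75.1 mV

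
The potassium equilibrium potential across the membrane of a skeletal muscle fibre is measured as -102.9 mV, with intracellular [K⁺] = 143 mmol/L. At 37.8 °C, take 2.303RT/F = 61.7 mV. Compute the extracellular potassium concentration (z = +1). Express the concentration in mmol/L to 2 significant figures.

3.1 mmol/L

Nernst: E = (61.7/1) · log₁₀([out]/[in]), so log₁₀([out]/[in]) = -102.9 × 1 / 61.7 = -1.6677.
[out]/[in] = 10^(-1.6677) = 0.02149.
[out] = 0.02149 × 143 = 3.073 mmol/L.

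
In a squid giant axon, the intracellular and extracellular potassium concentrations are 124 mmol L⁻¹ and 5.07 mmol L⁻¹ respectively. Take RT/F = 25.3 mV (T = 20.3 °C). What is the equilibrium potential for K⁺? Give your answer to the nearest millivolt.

-81 mV

E = (25.3/z) · ln([K⁺]_out/[K⁺]_in) with z = +1.
= (25.3/1) · ln(5.07/124) = 25.30 · ln(0.04089)
= 25.30 · (-3.1969) = -80.88 mV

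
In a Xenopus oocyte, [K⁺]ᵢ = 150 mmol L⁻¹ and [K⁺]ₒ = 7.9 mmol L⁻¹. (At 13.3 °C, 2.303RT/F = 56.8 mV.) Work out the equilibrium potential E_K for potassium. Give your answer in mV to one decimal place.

-72.6 mV

E = (56.8/z) · log₁₀([K⁺]_out/[K⁺]_in) with z = +1.
= (56.8/1) · log₁₀(7.9/150) = 56.80 · log₁₀(0.05267)
= 56.80 · (-1.2785) = -72.62 mV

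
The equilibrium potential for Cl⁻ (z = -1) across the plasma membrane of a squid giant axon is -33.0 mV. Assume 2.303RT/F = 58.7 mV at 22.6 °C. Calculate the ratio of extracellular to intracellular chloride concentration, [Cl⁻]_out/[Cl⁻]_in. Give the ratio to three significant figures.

log₁₀([out]/[in]) = E·z/(58.7) = -33.0 × -1 / 58.7 = 0.5622
[out]/[in] = 10^(0.5622) = 3.649

3.65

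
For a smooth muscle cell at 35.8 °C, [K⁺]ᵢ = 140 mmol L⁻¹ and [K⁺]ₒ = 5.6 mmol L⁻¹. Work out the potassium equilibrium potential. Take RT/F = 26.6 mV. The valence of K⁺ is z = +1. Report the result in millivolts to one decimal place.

-85.6 mV

E = (26.6/z) · ln([K⁺]_out/[K⁺]_in) with z = +1.
= (26.6/1) · ln(5.6/140) = 26.60 · ln(0.04)
= 26.60 · (-3.2189) = -85.62 mV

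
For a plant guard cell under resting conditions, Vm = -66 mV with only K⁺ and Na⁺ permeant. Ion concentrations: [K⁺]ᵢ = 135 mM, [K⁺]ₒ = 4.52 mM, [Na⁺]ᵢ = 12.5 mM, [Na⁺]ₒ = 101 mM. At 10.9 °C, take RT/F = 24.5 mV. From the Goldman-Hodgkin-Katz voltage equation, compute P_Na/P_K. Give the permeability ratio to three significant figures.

Let α = P_Na/P_K. GHK: Vm = 24.5·ln[(Kₒ + α·Naₒ)/(Kᵢ + α·Naᵢ)].
e^(Vm/24.5) = e^(-66.0/24.5) = 0.067618
So 0.067618·(Kᵢ + α·Naᵢ) = Kₒ + α·Naₒ → α = (0.067618·135.0 − 4.52) / (101.0 − 0.067618·12.5)
α = (9.128 − 4.52) / (101.0 − 0.8452) = 4.608/100.2 = 0.04601

0.0460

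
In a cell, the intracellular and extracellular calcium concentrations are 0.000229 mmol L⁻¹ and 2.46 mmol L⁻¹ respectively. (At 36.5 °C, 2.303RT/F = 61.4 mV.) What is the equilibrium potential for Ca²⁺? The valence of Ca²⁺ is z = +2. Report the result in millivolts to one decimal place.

123.8 mV

E = (61.4/z) · log₁₀([Ca²⁺]_out/[Ca²⁺]_in) with z = +2.
= (61.4/2) · log₁₀(2.46/0.000229) = 30.70 · log₁₀(1.074e+04)
= 30.70 · (4.0311) = 123.75 mV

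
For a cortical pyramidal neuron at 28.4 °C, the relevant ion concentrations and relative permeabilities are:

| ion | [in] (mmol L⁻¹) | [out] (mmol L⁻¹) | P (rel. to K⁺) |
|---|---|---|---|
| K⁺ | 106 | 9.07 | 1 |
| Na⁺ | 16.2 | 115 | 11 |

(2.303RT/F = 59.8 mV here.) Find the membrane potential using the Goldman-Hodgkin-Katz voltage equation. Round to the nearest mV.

39 mV

Vm = 59.8 · log₁₀[(Σ P·[cation]ₒ + Σ P·[anion]ᵢ) / (Σ P·[cation]ᵢ + Σ P·[anion]ₒ)]
Numerator = 1×9.07 + 11×115 = 1274
Denominator = 1×106 + 11×16.2 = 284.2
Vm = 59.8 · log₁₀(4.483) = 59.8 × (0.6516) = 38.96 mV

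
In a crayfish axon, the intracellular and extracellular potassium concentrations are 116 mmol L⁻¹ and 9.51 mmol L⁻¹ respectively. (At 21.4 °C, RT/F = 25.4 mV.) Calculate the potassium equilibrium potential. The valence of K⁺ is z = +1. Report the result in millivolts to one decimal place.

-63.5 mV

E = (25.4/z) · ln([K⁺]_out/[K⁺]_in) with z = +1.
= (25.4/1) · ln(9.51/116) = 25.40 · ln(0.08198)
= 25.40 · (-2.5012) = -63.53 mV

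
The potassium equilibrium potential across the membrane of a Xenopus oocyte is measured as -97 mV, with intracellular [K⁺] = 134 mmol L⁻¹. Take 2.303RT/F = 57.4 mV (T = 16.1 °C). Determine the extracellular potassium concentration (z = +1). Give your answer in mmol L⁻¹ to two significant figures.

2.7 mmol L⁻¹

Nernst: E = (57.4/1) · log₁₀([out]/[in]), so log₁₀([out]/[in]) = -97.0 × 1 / 57.4 = -1.6899.
[out]/[in] = 10^(-1.6899) = 0.02042.
[out] = 0.02042 × 134 = 2.737 mmol L⁻¹.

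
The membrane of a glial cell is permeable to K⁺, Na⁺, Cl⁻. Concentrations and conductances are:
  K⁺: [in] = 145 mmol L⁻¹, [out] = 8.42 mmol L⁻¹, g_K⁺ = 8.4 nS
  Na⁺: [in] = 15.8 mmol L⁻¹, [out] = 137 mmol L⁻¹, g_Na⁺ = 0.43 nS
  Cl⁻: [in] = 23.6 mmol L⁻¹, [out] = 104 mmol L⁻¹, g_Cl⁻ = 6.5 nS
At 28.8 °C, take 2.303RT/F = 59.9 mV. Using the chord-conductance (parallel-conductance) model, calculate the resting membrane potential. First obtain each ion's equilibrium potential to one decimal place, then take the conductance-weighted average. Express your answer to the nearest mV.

E_K⁺ = (59.9/1)·log₁₀(8.42/145) = -74.0 mV
E_Na⁺ = (59.9/1)·log₁₀(137/15.8) = 56.2 mV
E_Cl⁻ = (59.9/-1)·log₁₀(104/23.6) = -38.6 mV
Vm = (Σ gᵢEᵢ)/(Σ gᵢ) = (8.4·-74.0 + 0.43·56.2 + 6.5·-38.6) / (8.4 + 0.43 + 6.5)
= -848.33 / 15.33 = -55.34 mV

-55 mV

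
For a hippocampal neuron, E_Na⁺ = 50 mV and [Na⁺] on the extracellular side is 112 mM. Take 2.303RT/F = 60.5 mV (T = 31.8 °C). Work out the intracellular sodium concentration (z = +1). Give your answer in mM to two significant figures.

Nernst: E = (60.5/1) · log₁₀([out]/[in]), so log₁₀([out]/[in]) = 50.0 × 1 / 60.5 = 0.8264.
[out]/[in] = 10^(0.8264) = 6.706.
[in] = 112 / 6.706 = 16.7 mM.

17 mM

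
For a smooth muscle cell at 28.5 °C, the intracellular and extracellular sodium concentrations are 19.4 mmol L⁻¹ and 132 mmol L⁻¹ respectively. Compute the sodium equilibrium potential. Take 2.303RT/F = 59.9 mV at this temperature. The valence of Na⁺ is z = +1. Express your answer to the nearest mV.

50 mV

E = (59.9/z) · log₁₀([Na⁺]_out/[Na⁺]_in) with z = +1.
= (59.9/1) · log₁₀(132/19.4) = 59.90 · log₁₀(6.804)
= 59.90 · (0.8328) = 49.88 mV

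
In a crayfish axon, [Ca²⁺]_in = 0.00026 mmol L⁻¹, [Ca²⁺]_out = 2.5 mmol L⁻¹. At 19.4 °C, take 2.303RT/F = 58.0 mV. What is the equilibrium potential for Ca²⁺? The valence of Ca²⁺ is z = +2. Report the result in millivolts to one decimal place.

115.5 mV

E = (58.0/z) · log₁₀([Ca²⁺]_out/[Ca²⁺]_in) with z = +2.
= (58.0/2) · log₁₀(2.5/0.00026) = 29.00 · log₁₀(9615)
= 29.00 · (3.9830) = 115.51 mV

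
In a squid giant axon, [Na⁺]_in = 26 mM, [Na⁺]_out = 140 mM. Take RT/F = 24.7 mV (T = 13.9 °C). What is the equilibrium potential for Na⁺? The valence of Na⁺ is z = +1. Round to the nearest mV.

E = (24.7/z) · ln([Na⁺]_out/[Na⁺]_in) with z = +1.
= (24.7/1) · ln(140/26) = 24.70 · ln(5.385)
= 24.70 · (1.6835) = 41.58 mV

42 mV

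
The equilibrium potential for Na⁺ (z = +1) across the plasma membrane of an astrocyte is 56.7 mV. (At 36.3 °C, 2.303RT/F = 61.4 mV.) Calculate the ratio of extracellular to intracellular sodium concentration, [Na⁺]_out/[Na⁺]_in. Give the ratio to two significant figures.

log₁₀([out]/[in]) = E·z/(61.4) = 56.7 × 1 / 61.4 = 0.9235
[out]/[in] = 10^(0.9235) = 8.384

8.4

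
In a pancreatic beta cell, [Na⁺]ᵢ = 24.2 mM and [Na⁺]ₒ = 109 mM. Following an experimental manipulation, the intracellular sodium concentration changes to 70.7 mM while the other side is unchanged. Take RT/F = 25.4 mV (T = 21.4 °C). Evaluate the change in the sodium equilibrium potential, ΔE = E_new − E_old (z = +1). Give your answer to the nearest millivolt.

-27 mV

E_old = (25.4/1)·ln(109/24.2) = 38.23 mV
E_new = (25.4/1)·ln(109/70.7) = 11.00 mV
ΔE = 11.00 − (38.23) = -27.23 mV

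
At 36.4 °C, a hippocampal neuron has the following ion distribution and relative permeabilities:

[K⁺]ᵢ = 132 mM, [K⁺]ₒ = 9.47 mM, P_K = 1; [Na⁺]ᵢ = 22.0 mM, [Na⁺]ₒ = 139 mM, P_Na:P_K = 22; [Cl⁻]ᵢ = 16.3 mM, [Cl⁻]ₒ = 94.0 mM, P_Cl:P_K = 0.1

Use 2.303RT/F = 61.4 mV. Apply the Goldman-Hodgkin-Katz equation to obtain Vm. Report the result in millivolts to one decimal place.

42.4 mV

Vm = 61.4 · log₁₀[(Σ P·[cation]ₒ + Σ P·[anion]ᵢ) / (Σ P·[cation]ᵢ + Σ P·[anion]ₒ)]
Numerator = 1×9.47 + 22×139 + 0.1×16.3 = 3069
Denominator = 1×132 + 22×22.0 + 0.1×94.0 = 625.4
Vm = 61.4 · log₁₀(4.9074) = 61.4 × (0.6909) = 42.42 mV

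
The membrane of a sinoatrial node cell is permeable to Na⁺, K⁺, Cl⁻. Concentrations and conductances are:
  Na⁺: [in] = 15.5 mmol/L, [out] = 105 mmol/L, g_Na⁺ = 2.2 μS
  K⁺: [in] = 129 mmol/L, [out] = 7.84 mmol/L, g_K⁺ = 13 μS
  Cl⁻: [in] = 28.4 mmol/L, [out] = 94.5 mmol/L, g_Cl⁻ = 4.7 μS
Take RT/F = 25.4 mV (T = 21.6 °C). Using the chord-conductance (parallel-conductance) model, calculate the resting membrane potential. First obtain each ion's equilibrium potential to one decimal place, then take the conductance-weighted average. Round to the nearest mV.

-48 mV

E_Na⁺ = (25.4/1)·ln(105/15.5) = 48.6 mV
E_K⁺ = (25.4/1)·ln(7.84/129) = -71.1 mV
E_Cl⁻ = (25.4/-1)·ln(94.5/28.4) = -30.5 mV
Vm = (Σ gᵢEᵢ)/(Σ gᵢ) = (2.2·48.6 + 13·-71.1 + 4.7·-30.5) / (2.2 + 13 + 4.7)
= -960.73 / 19.9 = -48.28 mV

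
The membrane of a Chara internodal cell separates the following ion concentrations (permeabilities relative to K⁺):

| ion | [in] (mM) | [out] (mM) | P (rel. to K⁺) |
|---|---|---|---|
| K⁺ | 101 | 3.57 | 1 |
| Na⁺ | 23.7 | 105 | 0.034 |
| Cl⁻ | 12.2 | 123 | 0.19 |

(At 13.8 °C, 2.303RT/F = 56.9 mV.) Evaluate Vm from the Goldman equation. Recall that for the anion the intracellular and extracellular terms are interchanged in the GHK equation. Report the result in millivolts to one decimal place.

-63.8 mV

Vm = 56.9 · log₁₀[(Σ P·[cation]ₒ + Σ P·[anion]ᵢ) / (Σ P·[cation]ᵢ + Σ P·[anion]ₒ)]
Numerator = 1×3.57 + 0.034×105 + 0.19×12.2 = 9.458
Denominator = 1×101 + 0.034×23.7 + 0.19×123 = 125.2
Vm = 56.9 · log₁₀(0.075558) = 56.9 × (-1.1217) = -63.83 mV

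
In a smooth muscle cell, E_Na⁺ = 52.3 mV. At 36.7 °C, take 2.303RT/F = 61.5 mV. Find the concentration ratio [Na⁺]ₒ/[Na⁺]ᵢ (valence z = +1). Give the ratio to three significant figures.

7.09

log₁₀([out]/[in]) = E·z/(61.5) = 52.3 × 1 / 61.5 = 0.8504
[out]/[in] = 10^(0.8504) = 7.086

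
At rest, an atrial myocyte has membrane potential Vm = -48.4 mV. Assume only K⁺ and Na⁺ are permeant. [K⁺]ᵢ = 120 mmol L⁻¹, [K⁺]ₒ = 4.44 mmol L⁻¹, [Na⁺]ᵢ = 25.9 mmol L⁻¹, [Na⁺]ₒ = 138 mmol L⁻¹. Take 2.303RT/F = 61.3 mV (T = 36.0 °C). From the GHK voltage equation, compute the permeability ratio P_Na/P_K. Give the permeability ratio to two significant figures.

0.11

Let α = P_Na/P_K. GHK: Vm = 61.3·log₁₀[(Kₒ + α·Naₒ)/(Kᵢ + α·Naᵢ)].
10^(Vm/61.3) = 10^(-48.4/61.3) = 0.16235
So 0.16235·(Kᵢ + α·Naᵢ) = Kₒ + α·Naₒ → α = (0.16235·120.0 − 4.44) / (138.0 − 0.16235·25.9)
α = (19.48 − 4.44) / (138.0 − 4.205) = 15.04/133.8 = 0.1124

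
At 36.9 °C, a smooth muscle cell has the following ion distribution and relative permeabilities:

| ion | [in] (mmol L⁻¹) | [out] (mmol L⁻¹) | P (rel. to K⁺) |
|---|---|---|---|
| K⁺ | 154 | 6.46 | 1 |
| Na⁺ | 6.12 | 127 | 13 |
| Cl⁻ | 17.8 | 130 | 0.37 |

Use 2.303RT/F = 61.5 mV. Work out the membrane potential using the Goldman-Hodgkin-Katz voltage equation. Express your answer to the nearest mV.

Vm = 61.5 · log₁₀[(Σ P·[cation]ₒ + Σ P·[anion]ᵢ) / (Σ P·[cation]ᵢ + Σ P·[anion]ₒ)]
Numerator = 1×6.46 + 13×127 + 0.37×17.8 = 1664
Denominator = 1×154 + 13×6.12 + 0.37×130 = 281.7
Vm = 61.5 · log₁₀(5.908) = 61.5 × (0.7714) = 47.44 mV

47 mV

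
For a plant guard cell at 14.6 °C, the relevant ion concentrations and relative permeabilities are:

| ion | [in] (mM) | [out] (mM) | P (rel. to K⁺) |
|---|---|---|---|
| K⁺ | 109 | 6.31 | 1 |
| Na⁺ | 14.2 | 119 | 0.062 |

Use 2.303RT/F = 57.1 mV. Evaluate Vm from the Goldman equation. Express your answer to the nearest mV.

Vm = 57.1 · log₁₀[(Σ P·[cation]ₒ + Σ P·[anion]ᵢ) / (Σ P·[cation]ᵢ + Σ P·[anion]ₒ)]
Numerator = 1×6.31 + 0.062×119 = 13.69
Denominator = 1×109 + 0.062×14.2 = 109.9
Vm = 57.1 · log₁₀(0.12457) = 57.1 × (-0.9046) = -51.65 mV

-52 mV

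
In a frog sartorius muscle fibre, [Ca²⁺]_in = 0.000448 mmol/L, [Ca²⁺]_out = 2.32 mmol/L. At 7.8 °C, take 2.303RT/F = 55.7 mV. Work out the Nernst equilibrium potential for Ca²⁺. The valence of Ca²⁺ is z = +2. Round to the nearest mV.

103 mV

E = (55.7/z) · log₁₀([Ca²⁺]_out/[Ca²⁺]_in) with z = +2.
= (55.7/2) · log₁₀(2.32/0.000448) = 27.85 · log₁₀(5179)
= 27.85 · (3.7142) = 103.44 mV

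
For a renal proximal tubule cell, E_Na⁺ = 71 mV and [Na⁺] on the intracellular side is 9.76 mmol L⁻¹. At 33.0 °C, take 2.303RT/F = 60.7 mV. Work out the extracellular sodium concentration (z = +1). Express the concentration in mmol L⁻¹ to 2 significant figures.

140 mmol L⁻¹

Nernst: E = (60.7/1) · log₁₀([out]/[in]), so log₁₀([out]/[in]) = 71.0 × 1 / 60.7 = 1.1697.
[out]/[in] = 10^(1.1697) = 14.78.
[out] = 14.78 × 9.76 = 144.3 mmol L⁻¹.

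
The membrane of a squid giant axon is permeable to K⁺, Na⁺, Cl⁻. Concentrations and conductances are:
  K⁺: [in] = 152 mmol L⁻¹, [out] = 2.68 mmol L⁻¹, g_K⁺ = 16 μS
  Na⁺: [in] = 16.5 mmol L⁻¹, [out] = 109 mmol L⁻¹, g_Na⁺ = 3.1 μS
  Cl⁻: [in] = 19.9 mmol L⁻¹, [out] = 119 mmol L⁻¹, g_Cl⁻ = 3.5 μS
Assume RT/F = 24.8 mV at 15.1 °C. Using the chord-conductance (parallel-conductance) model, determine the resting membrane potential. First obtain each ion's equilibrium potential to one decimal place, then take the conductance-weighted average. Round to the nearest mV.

-71 mV

E_K⁺ = (24.8/1)·ln(2.68/152) = -100.1 mV
E_Na⁺ = (24.8/1)·ln(109/16.5) = 46.8 mV
E_Cl⁻ = (24.8/-1)·ln(119/19.9) = -44.4 mV
Vm = (Σ gᵢEᵢ)/(Σ gᵢ) = (16·-100.1 + 3.1·46.8 + 3.5·-44.4) / (16 + 3.1 + 3.5)
= -1611.92 / 22.6 = -71.32 mV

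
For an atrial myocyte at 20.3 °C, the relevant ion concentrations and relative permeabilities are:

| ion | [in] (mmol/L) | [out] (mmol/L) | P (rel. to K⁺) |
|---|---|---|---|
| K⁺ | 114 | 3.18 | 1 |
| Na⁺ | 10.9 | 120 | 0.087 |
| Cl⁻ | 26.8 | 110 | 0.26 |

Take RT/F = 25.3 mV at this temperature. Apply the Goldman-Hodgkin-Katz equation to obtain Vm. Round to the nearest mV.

-49 mV

Vm = 25.3 · ln[(Σ P·[cation]ₒ + Σ P·[anion]ᵢ) / (Σ P·[cation]ᵢ + Σ P·[anion]ₒ)]
Numerator = 1×3.18 + 0.087×120 + 0.26×26.8 = 20.59
Denominator = 1×114 + 0.087×10.9 + 0.26×110 = 143.5
Vm = 25.3 · ln(0.14342) = 25.3 × (-1.9420) = -49.13 mV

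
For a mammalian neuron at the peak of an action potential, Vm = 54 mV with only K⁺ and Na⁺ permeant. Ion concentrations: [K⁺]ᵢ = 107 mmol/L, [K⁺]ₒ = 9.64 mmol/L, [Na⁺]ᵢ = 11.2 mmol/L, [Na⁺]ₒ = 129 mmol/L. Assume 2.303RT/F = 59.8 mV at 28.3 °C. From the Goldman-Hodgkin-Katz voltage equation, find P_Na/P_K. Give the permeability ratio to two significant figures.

Let α = P_Na/P_K. GHK: Vm = 59.8·log₁₀[(Kₒ + α·Naₒ)/(Kᵢ + α·Naᵢ)].
10^(Vm/59.8) = 10^(54.0/59.8) = 7.9985
So 7.9985·(Kᵢ + α·Naᵢ) = Kₒ + α·Naₒ → α = (7.9985·107.0 − 9.64) / (129.0 − 7.9985·11.2)
α = (855.8 − 9.64) / (129.0 − 89.58) = 846.2/39.42 = 21.47

21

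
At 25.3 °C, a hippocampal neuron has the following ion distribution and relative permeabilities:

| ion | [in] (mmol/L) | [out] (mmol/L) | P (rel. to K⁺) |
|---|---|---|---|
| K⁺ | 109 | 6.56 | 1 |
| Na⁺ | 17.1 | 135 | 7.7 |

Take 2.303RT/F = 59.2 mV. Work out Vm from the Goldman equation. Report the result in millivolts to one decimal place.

Vm = 59.2 · log₁₀[(Σ P·[cation]ₒ + Σ P·[anion]ᵢ) / (Σ P·[cation]ᵢ + Σ P·[anion]ₒ)]
Numerator = 1×6.56 + 7.7×135 = 1046
Denominator = 1×109 + 7.7×17.1 = 240.7
Vm = 59.2 · log₁₀(4.3464) = 59.2 × (0.6381) = 37.78 mV

37.8 mV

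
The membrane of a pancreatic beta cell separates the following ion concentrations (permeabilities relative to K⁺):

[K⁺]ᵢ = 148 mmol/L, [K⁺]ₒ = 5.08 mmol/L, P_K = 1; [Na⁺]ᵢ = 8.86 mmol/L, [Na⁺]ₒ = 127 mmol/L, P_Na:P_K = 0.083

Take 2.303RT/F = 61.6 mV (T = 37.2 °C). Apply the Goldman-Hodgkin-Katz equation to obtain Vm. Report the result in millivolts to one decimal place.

-60.3 mV

Vm = 61.6 · log₁₀[(Σ P·[cation]ₒ + Σ P·[anion]ᵢ) / (Σ P·[cation]ᵢ + Σ P·[anion]ₒ)]
Numerator = 1×5.08 + 0.083×127 = 15.62
Denominator = 1×148 + 0.083×8.86 = 148.7
Vm = 61.6 · log₁₀(0.10503) = 61.6 × (-0.9787) = -60.29 mV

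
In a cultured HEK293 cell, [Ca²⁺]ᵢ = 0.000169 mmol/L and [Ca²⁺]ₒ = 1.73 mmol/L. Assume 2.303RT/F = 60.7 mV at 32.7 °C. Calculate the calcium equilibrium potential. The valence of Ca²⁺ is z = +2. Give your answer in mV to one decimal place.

121.7 mV

E = (60.7/z) · log₁₀([Ca²⁺]_out/[Ca²⁺]_in) with z = +2.
= (60.7/2) · log₁₀(1.73/0.000169) = 30.35 · log₁₀(1.024e+04)
= 30.35 · (4.0102) = 121.71 mV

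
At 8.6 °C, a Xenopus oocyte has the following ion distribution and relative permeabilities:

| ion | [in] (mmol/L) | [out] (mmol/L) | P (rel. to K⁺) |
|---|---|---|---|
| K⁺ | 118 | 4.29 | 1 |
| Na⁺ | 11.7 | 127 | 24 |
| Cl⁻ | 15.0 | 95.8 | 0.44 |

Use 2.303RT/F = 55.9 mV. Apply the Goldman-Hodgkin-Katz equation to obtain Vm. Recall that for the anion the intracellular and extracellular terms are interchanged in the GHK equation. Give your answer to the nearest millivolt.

Vm = 55.9 · log₁₀[(Σ P·[cation]ₒ + Σ P·[anion]ᵢ) / (Σ P·[cation]ᵢ + Σ P·[anion]ₒ)]
Numerator = 1×4.29 + 24×127 + 0.44×15.0 = 3059
Denominator = 1×118 + 24×11.7 + 0.44×95.8 = 441
Vm = 55.9 · log₁₀(6.937) = 55.9 × (0.8412) = 47.02 mV

47 mV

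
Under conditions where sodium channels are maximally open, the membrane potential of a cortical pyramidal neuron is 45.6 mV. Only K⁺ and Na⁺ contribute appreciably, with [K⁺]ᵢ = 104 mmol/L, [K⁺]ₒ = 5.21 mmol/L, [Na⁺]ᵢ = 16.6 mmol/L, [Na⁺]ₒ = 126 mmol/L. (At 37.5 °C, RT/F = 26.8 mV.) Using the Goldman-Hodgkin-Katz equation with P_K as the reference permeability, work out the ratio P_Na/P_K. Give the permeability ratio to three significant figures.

Let α = P_Na/P_K. GHK: Vm = 26.8·ln[(Kₒ + α·Naₒ)/(Kᵢ + α·Naᵢ)].
e^(Vm/26.8) = e^(45.6/26.8) = 5.4821
So 5.4821·(Kᵢ + α·Naᵢ) = Kₒ + α·Naₒ → α = (5.4821·104.0 − 5.21) / (126.0 − 5.4821·16.6)
α = (570.1 − 5.21) / (126.0 − 91) = 564.9/35 = 16.14

16.1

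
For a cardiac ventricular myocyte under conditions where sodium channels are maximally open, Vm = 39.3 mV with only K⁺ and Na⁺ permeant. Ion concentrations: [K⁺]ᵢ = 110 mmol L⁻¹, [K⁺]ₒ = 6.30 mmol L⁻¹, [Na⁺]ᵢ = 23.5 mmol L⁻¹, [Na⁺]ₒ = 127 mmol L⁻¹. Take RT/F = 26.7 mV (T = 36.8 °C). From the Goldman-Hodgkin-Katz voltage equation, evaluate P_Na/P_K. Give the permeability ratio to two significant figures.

Let α = P_Na/P_K. GHK: Vm = 26.7·ln[(Kₒ + α·Naₒ)/(Kᵢ + α·Naᵢ)].
e^(Vm/26.7) = e^(39.3/26.7) = 4.3576
So 4.3576·(Kᵢ + α·Naᵢ) = Kₒ + α·Naₒ → α = (4.3576·110.0 − 6.3) / (127.0 − 4.3576·23.5)
α = (479.3 − 6.3) / (127.0 − 102.4) = 473/24.6 = 19.23

19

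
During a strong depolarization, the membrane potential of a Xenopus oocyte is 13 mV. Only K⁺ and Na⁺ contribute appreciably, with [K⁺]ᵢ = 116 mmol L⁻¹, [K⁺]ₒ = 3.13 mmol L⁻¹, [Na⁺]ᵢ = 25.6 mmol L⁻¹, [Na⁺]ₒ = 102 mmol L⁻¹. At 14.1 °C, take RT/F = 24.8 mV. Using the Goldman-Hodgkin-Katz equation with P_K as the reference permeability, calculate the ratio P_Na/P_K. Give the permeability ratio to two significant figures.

3.3

Let α = P_Na/P_K. GHK: Vm = 24.8·ln[(Kₒ + α·Naₒ)/(Kᵢ + α·Naᵢ)].
e^(Vm/24.8) = e^(13.0/24.8) = 1.6891
So 1.6891·(Kᵢ + α·Naᵢ) = Kₒ + α·Naₒ → α = (1.6891·116.0 − 3.13) / (102.0 − 1.6891·25.6)
α = (195.9 − 3.13) / (102.0 − 43.24) = 192.8/58.76 = 3.281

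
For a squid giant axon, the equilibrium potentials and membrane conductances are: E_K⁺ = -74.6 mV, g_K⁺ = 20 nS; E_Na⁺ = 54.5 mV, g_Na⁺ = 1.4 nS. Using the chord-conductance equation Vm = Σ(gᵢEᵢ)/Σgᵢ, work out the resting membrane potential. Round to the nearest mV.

-66 mV

Σ gᵢEᵢ = 20·(-74.6) + 1.4·(54.5) = -1415.70
Σ gᵢ = 20 + 1.4 = 21.4
Vm = -1415.70 / 21.4 = -66.15 mV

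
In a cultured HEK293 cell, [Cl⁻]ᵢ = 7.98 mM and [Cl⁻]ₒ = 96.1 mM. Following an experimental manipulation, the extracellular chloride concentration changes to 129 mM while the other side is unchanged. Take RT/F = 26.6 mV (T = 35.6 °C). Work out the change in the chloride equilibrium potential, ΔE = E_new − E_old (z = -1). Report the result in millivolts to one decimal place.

-7.8 mV

E_old = (26.6/-1)·ln(96.1/7.98) = -66.19 mV
E_new = (26.6/-1)·ln(129/7.98) = -74.02 mV
ΔE = -74.02 − (-66.19) = -7.83 mV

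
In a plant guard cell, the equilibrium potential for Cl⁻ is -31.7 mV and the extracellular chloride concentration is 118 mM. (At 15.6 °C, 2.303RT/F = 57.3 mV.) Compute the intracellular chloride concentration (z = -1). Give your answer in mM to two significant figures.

Nernst: E = (57.3/-1) · log₁₀([out]/[in]), so log₁₀([out]/[in]) = -31.7 × -1 / 57.3 = 0.5532.
[out]/[in] = 10^(0.5532) = 3.575.
[in] = 118 / 3.575 = 33.01 mM.

33 mM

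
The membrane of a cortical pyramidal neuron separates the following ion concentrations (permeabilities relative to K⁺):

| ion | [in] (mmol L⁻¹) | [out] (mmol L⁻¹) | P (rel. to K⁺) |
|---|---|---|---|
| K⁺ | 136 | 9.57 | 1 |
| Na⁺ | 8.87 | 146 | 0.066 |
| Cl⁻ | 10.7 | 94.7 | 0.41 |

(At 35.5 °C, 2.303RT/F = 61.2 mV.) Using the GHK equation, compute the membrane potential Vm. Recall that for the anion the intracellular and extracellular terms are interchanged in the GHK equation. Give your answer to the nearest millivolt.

Vm = 61.2 · log₁₀[(Σ P·[cation]ₒ + Σ P·[anion]ᵢ) / (Σ P·[cation]ᵢ + Σ P·[anion]ₒ)]
Numerator = 1×9.57 + 0.066×146 + 0.41×10.7 = 23.59
Denominator = 1×136 + 0.066×8.87 + 0.41×94.7 = 175.4
Vm = 61.2 · log₁₀(0.1345) = 61.2 × (-0.8713) = -53.32 mV

-53 mV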